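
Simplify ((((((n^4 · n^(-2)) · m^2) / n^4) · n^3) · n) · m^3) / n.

((((((n^4 · n^(-2)) · m^2) / n^4) · n^3) · n) · m^3) / n
= (((((n^2 · m^2) / n^4) · n^3) · n) · m^3) / n    [product of powers]
= m^5n    [quotient of powers; product of powers]

m^5n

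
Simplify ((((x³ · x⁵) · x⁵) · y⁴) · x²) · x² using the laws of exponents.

((((x³ · x⁵) · x⁵) · y⁴) · x²) · x²
= (((x⁸ · x⁵) · y⁴) · x²) · x²    [product of powers]
= ((x¹³ · y⁴) · x²) · x²    [product of powers]
= x¹⁷·y⁴    [product of powers]

x¹⁷·y⁴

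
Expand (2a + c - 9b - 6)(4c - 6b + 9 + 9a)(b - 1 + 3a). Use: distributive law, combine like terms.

(2a + c - 9b - 6)(4c - 6b + 9 + 9a)(b - 1 + 3a)
= (8ac - 12ab + 18a + 18a² + 4c² - 6bc + 9c + 9ac - 36bc + 54b² - 81b - 81ab - 24c + 36b - 54 - 54a)(b - 1 + 3a)    [distributive law]
= (17ac - 93ab - 36a + 18a² + 4c² - 42bc - 15c + 54b² - 45b - 54)(b - 1 + 3a)    [combine like terms]
= 17abc - 17ac + 51a²c - 93ab² + 93ab - 279a²b - 36ab + 36a - 108a² + 18a²b - 18a² + 54a³ + 4bc² - 4c² + 12ac² - 42b²c + 42bc - 126abc - 15bc + 15c - 45ac + 54b³ - 54b² + 162ab² - 45b² + 45b - 135ab - 54b + 54 - 162a    [distributive law]
= -109abc - 62ac + 51a²c + 69ab² - 78ab - 261a²b - 126a - 126a² + 54a³ + 4bc² - 4c² + 12ac² - 42b²c + 27bc + 15c + 54b³ - 99b² - 9b + 54    [combine like terms]

-109abc - 62ac + 51a²c + 69ab² - 78ab - 261a²b - 126a - 126a² + 54a³ + 4bc² - 4c² + 12ac² - 42b²c + 27bc + 15c + 54b³ - 99b² - 9b + 54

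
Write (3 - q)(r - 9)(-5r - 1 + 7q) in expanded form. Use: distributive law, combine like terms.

(3 - q)(r - 9)(-5r - 1 + 7q)
= (3r - 27 - qr + 9q)(-5r - 1 + 7q)    [distributive law]
= -15r^2 - 3r + 21qr + 135r + 27 - 189q + 5qr^2 + qr - 7q^2r - 45qr - 9q + 63q^2    [distributive law]
= -15r^2 + 132r - 23qr + 27 - 198q + 5qr^2 - 7q^2r + 63q^2    [combine like terms]

-15r^2 + 132r - 23qr + 27 - 198q + 5qr^2 - 7q^2r + 63q^2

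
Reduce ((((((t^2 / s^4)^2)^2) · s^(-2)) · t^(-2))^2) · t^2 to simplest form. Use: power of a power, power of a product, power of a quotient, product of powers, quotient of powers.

((((((t^2 / s^4)^2)^2) · s^(-2)) · t^(-2))^2) · t^2
= ((((((t^2 / s^4)^2)^2) · s^(-2))^2) · ((t^(-2))^2)) · t^2    [power of a product]
= ((((((t^2 / s^4)^2)^2)^2) · ((s^(-2))^2)) · ((t^(-2))^2)) · t^2    [power of a product]
= (((((t^2 / s^4)^2)^4) · ((s^(-2))^2)) · ((t^(-2))^2)) · t^2    [power of a power]
= ((((t^2 / s^4)^8) · ((s^(-2))^2)) · ((t^(-2))^2)) · t^2    [power of a power]
= (((((t^2)^8) / ((s^4)^8)) · ((s^(-2))^2)) · ((t^(-2))^2)) · t^2    [power of a quotient]
= (((t^16 / ((s^4)^8)) · ((s^(-2))^2)) · ((t^(-2))^2)) · t^2    [power of a power]
= (((t^16 / s^32) · ((s^(-2))^2)) · ((t^(-2))^2)) · t^2    [power of a power]
= (((t^16 / s^32) · s^(-4)) · ((t^(-2))^2)) · t^2    [power of a power]
= (((t^16 / s^32) · s^(-4)) · t^(-4)) · t^2    [power of a power]
= s^(-36)t^14    [quotient of powers; product of powers]

s^(-36)t^14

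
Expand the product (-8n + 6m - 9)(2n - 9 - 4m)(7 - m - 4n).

-328n^2 - 160mn^2 + 64n^3 + 54n + 326mn + 52m^2n - 207m - 150m^2 + 24m^3 + 567

(-8n + 6m - 9)(2n - 9 - 4m)(7 - m - 4n)
= (-16n^2 + 72n + 32mn + 12mn - 54m - 24m^2 - 18n + 81 + 36m)(7 - m - 4n)    [distributive law]
= (-16n^2 + 54n + 44mn - 18m - 24m^2 + 81)(7 - m - 4n)    [combine like terms]
= -112n^2 + 16mn^2 + 64n^3 + 378n - 54mn - 216n^2 + 308mn - 44m^2n - 176mn^2 - 126m + 18m^2 + 72mn - 168m^2 + 24m^3 + 96m^2n + 567 - 81m - 324n    [distributive law]
= -328n^2 - 160mn^2 + 64n^3 + 54n + 326mn + 52m^2n - 207m - 150m^2 + 24m^3 + 567    [combine like terms]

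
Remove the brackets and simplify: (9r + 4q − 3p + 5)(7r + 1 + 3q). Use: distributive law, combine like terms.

(9r + 4q − 3p + 5)(7r + 1 + 3q)
= 63r^2 + 9r + 27qr + 28qr + 4q + 12q^2 − 21pr − 3p − 9pq + 35r + 5 + 15q    [distributive law]
= 63r^2 + 44r + 55qr + 19q + 12q^2 − 21pr − 3p − 9pq + 5    [combine like terms]

63r^2 + 44r + 55qr + 19q + 12q^2 − 21pr − 3p − 9pq + 5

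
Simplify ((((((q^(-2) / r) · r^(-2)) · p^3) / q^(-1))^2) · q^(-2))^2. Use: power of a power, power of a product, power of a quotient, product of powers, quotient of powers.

p^12q^(-8)r^(-12)

((((((q^(-2) / r) · r^(-2)) · p^3) / q^(-1))^2) · q^(-2))^2
= ((((((q^(-2) / r) · r^(-2)) · p^3) / q^(-1))^2)^2) · ((q^(-2))^2)    [power of a product]
= (((((q^(-2) / r) · r^(-2)) · p^3) / q^(-1))^4) · ((q^(-2))^2)    [power of a power]
= (((((q^(-2) / r) · r^(-2)) · p^3)^4) / ((q^(-1))^4)) · ((q^(-2))^2)    [power of a quotient]
= (((((q^(-2) / r) · r^(-2))^4) · ((p^3)^4)) / ((q^(-1))^4)) · ((q^(-2))^2)    [power of a product]
= (((((q^(-2) / r)^4) · ((r^(-2))^4)) · ((p^3)^4)) / ((q^(-1))^4)) · ((q^(-2))^2)    [power of a product]
= ((((((q^(-2))^4) / (r^4)) · ((r^(-2))^4)) · ((p^3)^4)) / ((q^(-1))^4)) · ((q^(-2))^2)    [power of a quotient]
= ((((q^(-8) / (r^4)) · ((r^(-2))^4)) · ((p^3)^4)) / ((q^(-1))^4)) · ((q^(-2))^2)    [power of a power]
= ((((q^(-8) / r^4) · r^(-8)) · ((p^3)^4)) / ((q^(-1))^4)) · ((q^(-2))^2)    [power of a power]
= ((((q^(-8) / r^4) · r^(-8)) · p^12) / ((q^(-1))^4)) · ((q^(-2))^2)    [power of a power]
= ((((q^(-8) / r^4) · r^(-8)) · p^12) / q^(-4)) · ((q^(-2))^2)    [power of a power]
= ((((q^(-8) / r^4) · r^(-8)) · p^12) / q^(-4)) · q^(-4)    [power of a power]
= p^12q^(-8)r^(-12)    [quotient of powers; product of powers]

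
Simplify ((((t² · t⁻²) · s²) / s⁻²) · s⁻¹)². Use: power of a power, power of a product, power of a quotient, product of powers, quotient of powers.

s⁶

((((t² · t⁻²) · s²) / s⁻²) · s⁻¹)²
= ((((t² · t⁻²) · s²) / s⁻²)²) · ((s⁻¹)²)    [power of a product]
= ((((t² · t⁻²) · s²)²) / ((s⁻²)²)) · ((s⁻¹)²)    [power of a quotient]
= ((((t² · t⁻²)²) · ((s²)²)) / ((s⁻²)²)) · ((s⁻¹)²)    [power of a product]
= (((((t²)²) · ((t⁻²)²)) · ((s²)²)) / ((s⁻²)²)) · ((s⁻¹)²)    [power of a product]
= (((t⁴ · ((t⁻²)²)) · ((s²)²)) / ((s⁻²)²)) · ((s⁻¹)²)    [power of a power]
= (((t⁴ · t⁻⁴) · ((s²)²)) / ((s⁻²)²)) · ((s⁻¹)²)    [power of a power]
= ((t⁰ · ((s²)²)) / ((s⁻²)²)) · ((s⁻¹)²)    [product of powers]
= ((t⁰ · s⁴) / ((s⁻²)²)) · ((s⁻¹)²)    [power of a power]
= ((t⁰ · s⁴) / s⁻⁴) · ((s⁻¹)²)    [power of a power]
= ((t⁰ · s⁴) / s⁻⁴) · s⁻²    [power of a power]
= s⁶    [quotient of powers; product of powers]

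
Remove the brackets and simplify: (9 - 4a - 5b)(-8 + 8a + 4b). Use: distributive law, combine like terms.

-72 + 104a + 76b - 32a^2 - 56ab - 20b^2

(9 - 4a - 5b)(-8 + 8a + 4b)
= -72 + 72a + 36b + 32a - 32a^2 - 16ab + 40b - 40ab - 20b^2    [distributive law]
= -72 + 104a + 76b - 32a^2 - 56ab - 20b^2    [combine like terms]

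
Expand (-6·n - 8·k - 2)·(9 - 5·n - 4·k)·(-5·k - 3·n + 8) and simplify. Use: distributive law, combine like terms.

924·k·n + 372·n^2 - 298·n - 342·k·n^2 - 90·n^3 - 416·k^2·n + 576·k^2 - 422·k - 160·k^3 - 144

(-6·n - 8·k - 2)·(9 - 5·n - 4·k)·(-5·k - 3·n + 8)
= (-54·n + 30·n^2 + 24·k·n - 72·k + 40·k·n + 32·k^2 - 18 + 10·n + 8·k)·(-5·k - 3·n + 8)    [distributive law]
= (-44·n + 30·n^2 + 64·k·n - 64·k + 32·k^2 - 18)·(-5·k - 3·n + 8)    [combine like terms]
= 220·k·n + 132·n^2 - 352·n - 150·k·n^2 - 90·n^3 + 240·n^2 - 320·k^2·n - 192·k·n^2 + 512·k·n + 320·k^2 + 192·k·n - 512·k - 160·k^3 - 96·k^2·n + 256·k^2 + 90·k + 54·n - 144    [distributive law]
= 924·k·n + 372·n^2 - 298·n - 342·k·n^2 - 90·n^3 - 416·k^2·n + 576·k^2 - 422·k - 160·k^3 - 144    [combine like terms]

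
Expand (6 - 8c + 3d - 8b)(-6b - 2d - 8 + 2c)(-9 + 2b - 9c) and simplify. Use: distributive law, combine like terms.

(6 - 8c + 3d - 8b)(-6b - 2d - 8 + 2c)(-9 + 2b - 9c)
= (-36b - 12d - 48 + 12c + 48bc + 16cd + 64c - 16c² - 18bd - 6d² - 24d + 6cd + 48b² + 16bd + 64b - 16bc)(-9 + 2b - 9c)    [distributive law]
= (28b - 36d - 48 + 76c + 32bc + 22cd - 16c² - 2bd - 6d² + 48b²)(-9 + 2b - 9c)    [combine like terms]
= -252b + 56b² - 252bc + 324d - 72bd + 324cd + 432 - 96b + 432c - 684c + 152bc - 684c² - 288bc + 64b²c - 288bc² - 198cd + 44bcd - 198c²d + 144c² - 32bc² + 144c³ + 18bd - 4b²d + 18bcd + 54d² - 12bd² + 54cd² - 432b² + 96b³ - 432b²c    [distributive law]
= -348b - 376b² - 388bc + 324d - 54bd + 126cd + 432 - 252c - 540c² - 368b²c - 320bc² + 62bcd - 198c²d + 144c³ - 4b²d + 54d² - 12bd² + 54cd² + 96b³    [combine like terms]

-348b - 376b² - 388bc + 324d - 54bd + 126cd + 432 - 252c - 540c² - 368b²c - 320bc² + 62bcd - 198c²d + 144c³ - 4b²d + 54d² - 12bd² + 54cd² + 96b³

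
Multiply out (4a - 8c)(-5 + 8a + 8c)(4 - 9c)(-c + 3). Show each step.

(4a - 8c)(-5 + 8a + 8c)(4 - 9c)(-c + 3)
= (-20a + 32a^2 + 32ac + 40c - 64ac - 64c^2)(4 - 9c)(-c + 3)    [distributive law]
= (-20a + 32a^2 - 32ac + 40c - 64c^2)(4 - 9c)(-c + 3)    [combine like terms]
= (-80a + 180ac + 128a^2 - 288a^2c - 128ac + 288ac^2 + 160c - 360c^2 - 256c^2 + 576c^3)(-c + 3)    [distributive law]
= (-80a + 52ac + 128a^2 - 288a^2c + 288ac^2 + 160c - 616c^2 + 576c^3)(-c + 3)    [combine like terms]
= 80ac - 240a - 52ac^2 + 156ac - 128a^2c + 384a^2 + 288a^2c^2 - 864a^2c - 288ac^3 + 864ac^2 - 160c^2 + 480c + 616c^3 - 1848c^2 - 576c^4 + 1728c^3    [distributive law]
= 236ac - 240a + 812ac^2 - 992a^2c + 384a^2 + 288a^2c^2 - 288ac^3 - 2008c^2 + 480c + 2344c^3 - 576c^4    [combine like terms]

236ac - 240a + 812ac^2 - 992a^2c + 384a^2 + 288a^2c^2 - 288ac^3 - 2008c^2 + 480c + 2344c^3 - 576c^4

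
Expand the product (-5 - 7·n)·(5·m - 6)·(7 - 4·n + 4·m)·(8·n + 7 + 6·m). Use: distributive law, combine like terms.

765·m·n + 875·m - 1030·m² + 156·m·n² - 1642·m²·n - 600·m³ + 2898·n + 1470 + 216·n² + 1120·m·n³ - 280·m²·n² - 840·m³·n - 1344·n³

(-5 - 7·n)·(5·m - 6)·(7 - 4·n + 4·m)·(8·n + 7 + 6·m)
= (-25·m + 30 - 35·m·n + 42·n)·(7 - 4·n + 4·m)·(8·n + 7 + 6·m)    [distributive law]
= (-175·m + 100·m·n - 100·m² + 210 - 120·n + 120·m - 245·m·n + 140·m·n² - 140·m²·n + 294·n - 168·n² + 168·m·n)·(8·n + 7 + 6·m)    [distributive law]
= (-55·m + 23·m·n - 100·m² + 210 + 174·n + 140·m·n² - 140·m²·n - 168·n²)·(8·n + 7 + 6·m)    [combine like terms]
= -440·m·n - 385·m - 330·m² + 184·m·n² + 161·m·n + 138·m²·n - 800·m²·n - 700·m² - 600·m³ + 1680·n + 1470 + 1260·m + 1392·n² + 1218·n + 1044·m·n + 1120·m·n³ + 980·m·n² + 840·m²·n² - 1120·m²·n² - 980·m²·n - 840·m³·n - 1344·n³ - 1176·n² - 1008·m·n²    [distributive law]
= 765·m·n + 875·m - 1030·m² + 156·m·n² - 1642·m²·n - 600·m³ + 2898·n + 1470 + 216·n² + 1120·m·n³ - 280·m²·n² - 840·m³·n - 1344·n³    [combine like terms]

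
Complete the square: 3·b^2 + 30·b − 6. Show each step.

3(b + 5)^2 − 81

3·b^2 + 30·b − 6
= 3(b^2 + 10·b) − 6    [factor out 3 from the b-terms]
= 3(b^2 + 10·b + 25 − 25) − 6    [add and subtract 25 inside the bracket]
= 3(b + 5)^2 − 75 − 6    [perfect-square identity]
= 3(b + 5)^2 − 81    [combine constants]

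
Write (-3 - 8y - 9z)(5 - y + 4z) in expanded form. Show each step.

-15 - 37y - 57z + 8y² - 23yz - 36z²

(-3 - 8y - 9z)(5 - y + 4z)
= -15 + 3y - 12z - 40y + 8y² - 32yz - 45z + 9yz - 36z²    [distributive law]
= -15 - 37y - 57z + 8y² - 23yz - 36z²    [combine like terms]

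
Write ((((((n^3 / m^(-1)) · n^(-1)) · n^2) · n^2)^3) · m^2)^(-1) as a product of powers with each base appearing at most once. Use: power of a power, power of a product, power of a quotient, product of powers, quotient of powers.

((((((n^3 / m^(-1)) · n^(-1)) · n^2) · n^2)^3) · m^2)^(-1)
= ((((((n^3 / m^(-1)) · n^(-1)) · n^2) · n^2)^3)^(-1)) · ((m^2)^(-1))    [power of a product]
= (((((n^3 / m^(-1)) · n^(-1)) · n^2) · n^2)^(-3)) · ((m^2)^(-1))    [power of a power]
= (((((n^3 / m^(-1)) · n^(-1)) · n^2)^(-3)) · ((n^2)^(-3))) · ((m^2)^(-1))    [power of a product]
= (((((n^3 / m^(-1)) · n^(-1))^(-3)) · ((n^2)^(-3))) · ((n^2)^(-3))) · ((m^2)^(-1))    [power of a product]
= (((((n^3 / m^(-1))^(-3)) · ((n^(-1))^(-3))) · ((n^2)^(-3))) · ((n^2)^(-3))) · ((m^2)^(-1))    [power of a product]
= ((((((n^3)^(-3)) / ((m^(-1))^(-3))) · ((n^(-1))^(-3))) · ((n^2)^(-3))) · ((n^2)^(-3))) · ((m^2)^(-1))    [power of a quotient]
= ((((n^(-9) / ((m^(-1))^(-3))) · ((n^(-1))^(-3))) · ((n^2)^(-3))) · ((n^2)^(-3))) · ((m^2)^(-1))    [power of a power]
= ((((n^(-9) / m^3) · ((n^(-1))^(-3))) · ((n^2)^(-3))) · ((n^2)^(-3))) · ((m^2)^(-1))    [power of a power]
= ((((n^(-9) / m^3) · n^3) · ((n^2)^(-3))) · ((n^2)^(-3))) · ((m^2)^(-1))    [power of a power]
= ((((n^(-9) / m^3) · n^3) · n^(-6)) · ((n^2)^(-3))) · ((m^2)^(-1))    [power of a power]
= ((((n^(-9) / m^3) · n^3) · n^(-6)) · n^(-6)) · ((m^2)^(-1))    [power of a power]
= ((((n^(-9) / m^3) · n^3) · n^(-6)) · n^(-6)) · m^(-2)    [power of a power]
= m^(-5)n^(-18)    [quotient of powers; product of powers]

m^(-5)n^(-18)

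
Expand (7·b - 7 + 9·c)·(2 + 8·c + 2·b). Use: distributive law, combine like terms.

(7·b - 7 + 9·c)·(2 + 8·c + 2·b)
= 14·b + 56·b·c + 14·b^2 - 14 - 56·c - 14·b + 18·c + 72·c^2 + 18·b·c    [distributive law]
= 74·b·c + 14·b^2 - 14 - 38·c + 72·c^2    [combine like terms]

74·b·c + 14·b^2 - 14 - 38·c + 72·c^2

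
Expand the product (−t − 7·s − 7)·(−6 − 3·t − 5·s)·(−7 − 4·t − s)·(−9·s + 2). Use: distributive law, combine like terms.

2179·s·t − 714·t + 947·s·t^2 − 258·t^2 + 4321·s^2·t + 108·s·t^3 − 24·t^3 + 963·s^2·t^2 + 1494·s^3·t + 4585·s^2 + 1484·s + 2828·s^3 + 315·s^4 − 588

(−t − 7·s − 7)·(−6 − 3·t − 5·s)·(−7 − 4·t − s)·(−9·s + 2)
= (6·t + 3·t^2 + 5·s·t + 42·s + 21·s·t + 35·s^2 + 42 + 21·t + 35·s)·(−7 − 4·t − s)·(−9·s + 2)    [distributive law]
= (27·t + 3·t^2 + 26·s·t + 77·s + 35·s^2 + 42)·(−7 − 4·t − s)·(−9·s + 2)    [combine like terms]
= (−189·t − 108·t^2 − 27·s·t − 21·t^2 − 12·t^3 − 3·s·t^2 − 182·s·t − 104·s·t^2 − 26·s^2·t − 539·s − 308·s·t − 77·s^2 − 245·s^2 − 140·s^2·t − 35·s^3 − 294 − 168·t − 42·s)·(−9·s + 2)    [distributive law]
= (−357·t − 129·t^2 − 517·s·t − 12·t^3 − 107·s·t^2 − 166·s^2·t − 581·s − 322·s^2 − 35·s^3 − 294)·(−9·s + 2)    [combine like terms]
= 3213·s·t − 714·t + 1161·s·t^2 − 258·t^2 + 4653·s^2·t − 1034·s·t + 108·s·t^3 − 24·t^3 + 963·s^2·t^2 − 214·s·t^2 + 1494·s^3·t − 332·s^2·t + 5229·s^2 − 1162·s + 2898·s^3 − 644·s^2 + 315·s^4 − 70·s^3 + 2646·s − 588    [distributive law]
= 2179·s·t − 714·t + 947·s·t^2 − 258·t^2 + 4321·s^2·t + 108·s·t^3 − 24·t^3 + 963·s^2·t^2 + 1494·s^3·t + 4585·s^2 + 1484·s + 2828·s^3 + 315·s^4 − 588    [combine like terms]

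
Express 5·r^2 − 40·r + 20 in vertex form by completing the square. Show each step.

5(r − 4)^2 − 60

5·r^2 − 40·r + 20
= 5(r^2 − 8·r) + 20    [factor out 5 from the r-terms]
= 5(r^2 − 8·r + 16 − 16) + 20    [add and subtract 16 inside the bracket]
= 5(r − 4)^2 − 80 + 20    [perfect-square identity]
= 5(r − 4)^2 − 60    [combine constants]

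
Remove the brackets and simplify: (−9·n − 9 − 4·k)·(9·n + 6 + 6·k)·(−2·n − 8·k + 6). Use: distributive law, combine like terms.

162·n^3 + 828·k·n^2 − 216·n^2 + 696·k·n − 702·n + 768·k^2·n − 36·k − 324 + 480·k^2 + 192·k^3

(−9·n − 9 − 4·k)·(9·n + 6 + 6·k)·(−2·n − 8·k + 6)
= (−81·n^2 − 54·n − 54·k·n − 81·n − 54 − 54·k − 36·k·n − 24·k − 24·k^2)·(−2·n − 8·k + 6)    [distributive law]
= (−81·n^2 − 135·n − 90·k·n − 54 − 78·k − 24·k^2)·(−2·n − 8·k + 6)    [combine like terms]
= 162·n^3 + 648·k·n^2 − 486·n^2 + 270·n^2 + 1080·k·n − 810·n + 180·k·n^2 + 720·k^2·n − 540·k·n + 108·n + 432·k − 324 + 156·k·n + 624·k^2 − 468·k + 48·k^2·n + 192·k^3 − 144·k^2    [distributive law]
= 162·n^3 + 828·k·n^2 − 216·n^2 + 696·k·n − 702·n + 768·k^2·n − 36·k − 324 + 480·k^2 + 192·k^3    [combine like terms]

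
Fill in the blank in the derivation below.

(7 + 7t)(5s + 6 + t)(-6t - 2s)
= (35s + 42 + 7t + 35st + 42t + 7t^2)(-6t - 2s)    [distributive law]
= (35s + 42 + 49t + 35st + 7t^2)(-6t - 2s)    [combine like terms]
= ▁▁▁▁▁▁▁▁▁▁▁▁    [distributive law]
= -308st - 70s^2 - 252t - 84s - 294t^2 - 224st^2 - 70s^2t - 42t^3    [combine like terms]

Applying distributive law to the line above:

-210st - 70s^2 - 252t - 84s - 294t^2 - 98st - 210st^2 - 70s^2t - 42t^3 - 14st^2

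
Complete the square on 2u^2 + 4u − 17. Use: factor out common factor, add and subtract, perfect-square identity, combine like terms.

2u^2 + 4u − 17
= 2(u^2 + 2u) − 17    [factor out 2 from the u-terms]
= 2(u^2 + 2u + 1 − 1) − 17    [add and subtract 1 inside the bracket]
= 2(u + 1)^2 − 2 − 17    [perfect-square identity]
= 2(u + 1)^2 − 19    [combine constants]

2(u + 1)^2 − 19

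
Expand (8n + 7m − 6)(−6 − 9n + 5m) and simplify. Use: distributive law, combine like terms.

(8n + 7m − 6)(−6 − 9n + 5m)
= −48n − 72n^2 + 40mn − 42m − 63mn + 35m^2 + 36 + 54n − 30m    [distributive law]
= 6n − 72n^2 − 23mn − 72m + 35m^2 + 36    [combine like terms]

6n − 72n^2 − 23mn − 72m + 35m^2 + 36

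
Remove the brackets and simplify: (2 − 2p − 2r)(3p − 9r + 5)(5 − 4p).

(2 − 2p − 2r)(3p − 9r + 5)(5 − 4p)
= (6p − 18r + 10 − 6p^2 + 18pr − 10p − 6pr + 18r^2 − 10r)(5 − 4p)    [distributive law]
= (−4p − 28r + 10 − 6p^2 + 12pr + 18r^2)(5 − 4p)    [combine like terms]
= −20p + 16p^2 − 140r + 112pr + 50 − 40p − 30p^2 + 24p^3 + 60pr − 48p^2r + 90r^2 − 72pr^2    [distributive law]
= −60p − 14p^2 − 140r + 172pr + 50 + 24p^3 − 48p^2r + 90r^2 − 72pr^2    [combine like terms]

−60p − 14p^2 − 140r + 172pr + 50 + 24p^3 − 48p^2r + 90r^2 − 72pr^2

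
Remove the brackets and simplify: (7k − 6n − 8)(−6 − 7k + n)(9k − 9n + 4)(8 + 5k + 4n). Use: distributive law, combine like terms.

(7k − 6n − 8)(−6 − 7k + n)(9k − 9n + 4)(8 + 5k + 4n)
= (−42k − 49k^2 + 7kn + 36n + 42kn − 6n^2 + 48 + 56k − 8n)(9k − 9n + 4)(8 + 5k + 4n)    [distributive law]
= (14k − 49k^2 + 49kn + 28n − 6n^2 + 48)(9k − 9n + 4)(8 + 5k + 4n)    [combine like terms]
= (126k^2 − 126kn + 56k − 441k^3 + 441k^2n − 196k^2 + 441k^2n − 441kn^2 + 196kn + 252kn − 252n^2 + 112n − 54kn^2 + 54n^3 − 24n^2 + 432k − 432n + 192)(8 + 5k + 4n)    [distributive law]
= (−70k^2 + 322kn + 488k − 441k^3 + 882k^2n − 495kn^2 − 276n^2 − 320n + 54n^3 + 192)(8 + 5k + 4n)    [combine like terms]
= −560k^2 − 350k^3 − 280k^2n + 2576kn + 1610k^2n + 1288kn^2 + 3904k + 2440k^2 + 1952kn − 3528k^3 − 2205k^4 − 1764k^3n + 7056k^2n + 4410k^3n + 3528k^2n^2 − 3960kn^2 − 2475k^2n^2 − 1980kn^3 − 2208n^2 − 1380kn^2 − 1104n^3 − 2560n − 1600kn − 1280n^2 + 432n^3 + 270kn^3 + 216n^4 + 1536 + 960k + 768n    [distributive law]
= 1880k^2 − 3878k^3 + 8386k^2n + 2928kn − 4052kn^2 + 4864k − 2205k^4 + 2646k^3n + 1053k^2n^2 − 1710kn^3 − 3488n^2 − 672n^3 − 1792n + 216n^4 + 1536    [combine like terms]

1880k^2 − 3878k^3 + 8386k^2n + 2928kn − 4052kn^2 + 4864k − 2205k^4 + 2646k^3n + 1053k^2n^2 − 1710kn^3 − 3488n^2 − 672n^3 − 1792n + 216n^4 + 1536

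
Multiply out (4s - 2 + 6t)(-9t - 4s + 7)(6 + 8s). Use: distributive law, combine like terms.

120st - 480s^2t + 192s^2 - 128s^3 + 104s + 360t - 84 - 324t^2 - 432st^2

(4s - 2 + 6t)(-9t - 4s + 7)(6 + 8s)
= (-36st - 16s^2 + 28s + 18t + 8s - 14 - 54t^2 - 24st + 42t)(6 + 8s)    [distributive law]
= (-60st - 16s^2 + 36s + 60t - 14 - 54t^2)(6 + 8s)    [combine like terms]
= -360st - 480s^2t - 96s^2 - 128s^3 + 216s + 288s^2 + 360t + 480st - 84 - 112s - 324t^2 - 432st^2    [distributive law]
= 120st - 480s^2t + 192s^2 - 128s^3 + 104s + 360t - 84 - 324t^2 - 432st^2    [combine like terms]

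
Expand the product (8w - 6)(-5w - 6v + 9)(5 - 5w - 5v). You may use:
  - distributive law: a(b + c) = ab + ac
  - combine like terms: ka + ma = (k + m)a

(8w - 6)(-5w - 6v + 9)(5 - 5w - 5v)
= (-40w^2 - 48vw + 72w + 30w + 36v - 54)(5 - 5w - 5v)    [distributive law]
= (-40w^2 - 48vw + 102w + 36v - 54)(5 - 5w - 5v)    [combine like terms]
= -200w^2 + 200w^3 + 200vw^2 - 240vw + 240vw^2 + 240v^2w + 510w - 510w^2 - 510vw + 180v - 180vw - 180v^2 - 270 + 270w + 270v    [distributive law]
= -710w^2 + 200w^3 + 440vw^2 - 930vw + 240v^2w + 780w + 450v - 180v^2 - 270    [combine like terms]

-710w^2 + 200w^3 + 440vw^2 - 930vw + 240v^2w + 780w + 450v - 180v^2 - 270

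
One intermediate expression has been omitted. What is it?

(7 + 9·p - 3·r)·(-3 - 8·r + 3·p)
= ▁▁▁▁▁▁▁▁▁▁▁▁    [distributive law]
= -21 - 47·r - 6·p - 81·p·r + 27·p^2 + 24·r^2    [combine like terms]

Applying distributive law to the line above:

-21 - 56·r + 21·p - 27·p - 72·p·r + 27·p^2 + 9·r + 24·r^2 - 9·p·r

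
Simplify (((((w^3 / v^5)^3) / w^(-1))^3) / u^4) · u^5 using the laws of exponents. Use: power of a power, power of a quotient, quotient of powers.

(((((w^3 / v^5)^3) / w^(-1))^3) / u^4) · u^5
= (((((w^3 / v^5)^3)^3) / ((w^(-1))^3)) / u^4) · u^5    [power of a quotient]
= ((((w^3 / v^5)^9) / ((w^(-1))^3)) / u^4) · u^5    [power of a power]
= (((((w^3)^9) / ((v^5)^9)) / ((w^(-1))^3)) / u^4) · u^5    [power of a quotient]
= (((w^27 / ((v^5)^9)) / ((w^(-1))^3)) / u^4) · u^5    [power of a power]
= (((w^27 / v^45) / ((w^(-1))^3)) / u^4) · u^5    [power of a power]
= (((w^27 / v^45) / w^(-3)) / u^4) · u^5    [power of a power]
= uv^(-45)w^30    [quotient of powers]

uv^(-45)w^30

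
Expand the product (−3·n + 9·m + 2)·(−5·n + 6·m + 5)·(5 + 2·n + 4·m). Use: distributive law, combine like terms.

(−3·n + 9·m + 2)·(−5·n + 6·m + 5)·(5 + 2·n + 4·m)
= (15·n^2 − 18·m·n − 15·n − 45·m·n + 54·m^2 + 45·m − 10·n + 12·m + 10)·(5 + 2·n + 4·m)    [distributive law]
= (15·n^2 − 63·m·n − 25·n + 54·m^2 + 57·m + 10)·(5 + 2·n + 4·m)    [combine like terms]
= 75·n^2 + 30·n^3 + 60·m·n^2 − 315·m·n − 126·m·n^2 − 252·m^2·n − 125·n − 50·n^2 − 100·m·n + 270·m^2 + 108·m^2·n + 216·m^3 + 285·m + 114·m·n + 228·m^2 + 50 + 20·n + 40·m    [distributive law]
= 25·n^2 + 30·n^3 − 66·m·n^2 − 301·m·n − 144·m^2·n − 105·n + 498·m^2 + 216·m^3 + 325·m + 50    [combine like terms]

25·n^2 + 30·n^3 − 66·m·n^2 − 301·m·n − 144·m^2·n − 105·n + 498·m^2 + 216·m^3 + 325·m + 50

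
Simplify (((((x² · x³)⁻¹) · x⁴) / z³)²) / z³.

(((((x² · x³)⁻¹) · x⁴) / z³)²) / z³
= (((((x² · x³)⁻¹) · x⁴)²) / ((z³)²)) / z³    [power of a quotient]
= (((((x² · x³)⁻¹)²) · ((x⁴)²)) / ((z³)²)) / z³    [power of a product]
= ((((x² · x³)⁻²) · ((x⁴)²)) / ((z³)²)) / z³    [power of a power]
= (((((x²)⁻²) · ((x³)⁻²)) · ((x⁴)²)) / ((z³)²)) / z³    [power of a product]
= (((x⁻⁴ · ((x³)⁻²)) · ((x⁴)²)) / ((z³)²)) / z³    [power of a power]
= (((x⁻⁴ · x⁻⁶) · ((x⁴)²)) / ((z³)²)) / z³    [power of a power]
= ((x⁻¹⁰ · ((x⁴)²)) / ((z³)²)) / z³    [product of powers]
= ((x⁻¹⁰ · x⁸) / ((z³)²)) / z³    [power of a power]
= (x⁻² / ((z³)²)) / z³    [product of powers]
= (x⁻² / z⁶) / z³    [power of a power]
= x⁻²z⁻⁹    [quotient of powers; product of powers]

x⁻²z⁻⁹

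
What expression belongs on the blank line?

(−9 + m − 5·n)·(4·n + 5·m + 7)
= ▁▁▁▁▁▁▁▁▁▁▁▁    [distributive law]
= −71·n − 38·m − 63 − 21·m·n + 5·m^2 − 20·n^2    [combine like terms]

After distributive law, the bracketed line is:

−36·n − 45·m − 63 + 4·m·n + 5·m^2 + 7·m − 20·n^2 − 25·m·n − 35·n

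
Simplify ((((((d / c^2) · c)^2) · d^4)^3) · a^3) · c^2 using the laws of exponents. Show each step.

a^3c^(-4)d^18

((((((d / c^2) · c)^2) · d^4)^3) · a^3) · c^2
= ((((((d / c^2) · c)^2)^3) · ((d^4)^3)) · a^3) · c^2    [power of a product]
= (((((d / c^2) · c)^6) · ((d^4)^3)) · a^3) · c^2    [power of a power]
= (((((d / c^2)^6) · (c^6)) · ((d^4)^3)) · a^3) · c^2    [power of a product]
= (((((d^6) / ((c^2)^6)) · (c^6)) · ((d^4)^3)) · a^3) · c^2    [power of a quotient]
= ((((d^6 / c^12) · (c^6)) · ((d^4)^3)) · a^3) · c^2    [power of a power]
= ((((d^6 / c^12) · c^6) · d^12) · a^3) · c^2    [power of a power]
= a^3c^(-4)d^18    [quotient of powers; product of powers]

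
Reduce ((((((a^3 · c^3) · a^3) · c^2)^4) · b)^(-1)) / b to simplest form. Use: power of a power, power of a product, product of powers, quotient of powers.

((((((a^3 · c^3) · a^3) · c^2)^4) · b)^(-1)) / b
= ((((((a^3 · c^3) · a^3) · c^2)^4)^(-1)) · (b^(-1))) / b    [power of a product]
= (((((a^3 · c^3) · a^3) · c^2)^(-4)) · (b^(-1))) / b    [power of a power]
= (((((a^3 · c^3) · a^3)^(-4)) · ((c^2)^(-4))) · (b^(-1))) / b    [power of a product]
= (((((a^3 · c^3)^(-4)) · ((a^3)^(-4))) · ((c^2)^(-4))) · (b^(-1))) / b    [power of a product]
= ((((((a^3)^(-4)) · ((c^3)^(-4))) · ((a^3)^(-4))) · ((c^2)^(-4))) · (b^(-1))) / b    [power of a product]
= ((((a^(-12) · ((c^3)^(-4))) · ((a^3)^(-4))) · ((c^2)^(-4))) · (b^(-1))) / b    [power of a power]
= ((((a^(-12) · c^(-12)) · ((a^3)^(-4))) · ((c^2)^(-4))) · (b^(-1))) / b    [power of a power]
= ((((a^(-12) · c^(-12)) · a^(-12)) · ((c^2)^(-4))) · (b^(-1))) / b    [power of a power]
= ((((a^(-12) · c^(-12)) · a^(-12)) · c^(-8)) · (b^(-1))) / b    [power of a power]
= a^(-24)b^(-2)c^(-20)    [quotient of powers; product of powers]

a^(-24)b^(-2)c^(-20)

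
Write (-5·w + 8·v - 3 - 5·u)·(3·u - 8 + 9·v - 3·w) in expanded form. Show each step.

49·w - 69·v·w + 15·w^2 - 21·u·v - 91·v + 72·v^2 + 31·u + 24 - 15·u^2

(-5·w + 8·v - 3 - 5·u)·(3·u - 8 + 9·v - 3·w)
= -15·u·w + 40·w - 45·v·w + 15·w^2 + 24·u·v - 64·v + 72·v^2 - 24·v·w - 9·u + 24 - 27·v + 9·w - 15·u^2 + 40·u - 45·u·v + 15·u·w    [distributive law]
= 49·w - 69·v·w + 15·w^2 - 21·u·v - 91·v + 72·v^2 + 31·u + 24 - 15·u^2    [combine like terms]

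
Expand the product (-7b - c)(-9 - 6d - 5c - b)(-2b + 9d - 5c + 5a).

-126b^2 + 567bd - 333bc + 315ab - 21b^2d + 378bd^2 + 102bcd + 210abd - 107b^2c - 190bc^2 + 180abc - 14b^3 + 35ab^2 + 81cd - 45c^2 + 45ac + 54cd^2 + 15c^2d + 30acd - 25c^3 + 25ac^2

(-7b - c)(-9 - 6d - 5c - b)(-2b + 9d - 5c + 5a)
= (63b + 42bd + 35bc + 7b^2 + 9c + 6cd + 5c^2 + bc)(-2b + 9d - 5c + 5a)    [distributive law]
= (63b + 42bd + 36bc + 7b^2 + 9c + 6cd + 5c^2)(-2b + 9d - 5c + 5a)    [combine like terms]
= -126b^2 + 567bd - 315bc + 315ab - 84b^2d + 378bd^2 - 210bcd + 210abd - 72b^2c + 324bcd - 180bc^2 + 180abc - 14b^3 + 63b^2d - 35b^2c + 35ab^2 - 18bc + 81cd - 45c^2 + 45ac - 12bcd + 54cd^2 - 30c^2d + 30acd - 10bc^2 + 45c^2d - 25c^3 + 25ac^2    [distributive law]
= -126b^2 + 567bd - 333bc + 315ab - 21b^2d + 378bd^2 + 102bcd + 210abd - 107b^2c - 190bc^2 + 180abc - 14b^3 + 35ab^2 + 81cd - 45c^2 + 45ac + 54cd^2 + 15c^2d + 30acd - 25c^3 + 25ac^2    [combine like terms]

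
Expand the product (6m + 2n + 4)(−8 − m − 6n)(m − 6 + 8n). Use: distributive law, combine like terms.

−16m² + 280m − 228mn − 6m³ − 86m²n − 316mn² − 16n − 248n² − 96n³ + 192

(6m + 2n + 4)(−8 − m − 6n)(m − 6 + 8n)
= (−48m − 6m² − 36mn − 16n − 2mn − 12n² − 32 − 4m − 24n)(m − 6 + 8n)    [distributive law]
= (−52m − 6m² − 38mn − 40n − 12n² − 32)(m − 6 + 8n)    [combine like terms]
= −52m² + 312m − 416mn − 6m³ + 36m² − 48m²n − 38m²n + 228mn − 304mn² − 40mn + 240n − 320n² − 12mn² + 72n² − 96n³ − 32m + 192 − 256n    [distributive law]
= −16m² + 280m − 228mn − 6m³ − 86m²n − 316mn² − 16n − 248n² − 96n³ + 192    [combine like terms]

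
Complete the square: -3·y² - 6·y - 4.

-3·y² - 6·y - 4
= -3(y² + 2·y) - 4    [factor out -3 from the y-terms]
= -3(y² + 2·y + 1 - 1) - 4    [add and subtract 1 inside the bracket]
= -3(y + 1)² + 3 - 4    [perfect-square identity]
= -3(y + 1)² - 1    [combine constants]

-3(y + 1)² - 1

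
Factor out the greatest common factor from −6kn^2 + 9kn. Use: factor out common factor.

3kn(−2n + 3)

−6kn^2 + 9kn
= 3(−2kn^2 + 3kn)    [factor out 3]
= 3kn(−2n + 3)    [factor out kn]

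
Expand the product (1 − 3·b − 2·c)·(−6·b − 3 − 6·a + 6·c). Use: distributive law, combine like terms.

3·b − 3 − 6·a + 12·c + 18·b^2 + 18·a·b − 6·b·c + 12·a·c − 12·c^2

(1 − 3·b − 2·c)·(−6·b − 3 − 6·a + 6·c)
= −6·b − 3 − 6·a + 6·c + 18·b^2 + 9·b + 18·a·b − 18·b·c + 12·b·c + 6·c + 12·a·c − 12·c^2    [distributive law]
= 3·b − 3 − 6·a + 12·c + 18·b^2 + 18·a·b − 6·b·c + 12·a·c − 12·c^2    [combine like terms]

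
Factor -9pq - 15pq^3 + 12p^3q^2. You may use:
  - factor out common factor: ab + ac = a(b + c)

-9pq - 15pq^3 + 12p^3q^2
= 3(-3pq - 5pq^3 + 4p^3q^2)    [factor out 3]
= 3pq(-3 - 5q^2 + 4p^2q)    [factor out pq]

3pq(-3 - 5q^2 + 4p^2q)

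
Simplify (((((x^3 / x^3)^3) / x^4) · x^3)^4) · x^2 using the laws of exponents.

(((((x^3 / x^3)^3) / x^4) · x^3)^4) · x^2
= (((((x^3 / x^3)^3) / x^4)^4) · ((x^3)^4)) · x^2    [power of a product]
= (((((x^3 / x^3)^3)^4) / ((x^4)^4)) · ((x^3)^4)) · x^2    [power of a quotient]
= ((((x^3 / x^3)^12) / ((x^4)^4)) · ((x^3)^4)) · x^2    [power of a power]
= (((((x^3)^12) / ((x^3)^12)) / ((x^4)^4)) · ((x^3)^4)) · x^2    [power of a quotient]
= (((x^36 / ((x^3)^12)) / ((x^4)^4)) · ((x^3)^4)) · x^2    [power of a power]
= (((x^36 / x^36) / ((x^4)^4)) · ((x^3)^4)) · x^2    [power of a power]
= ((x^0 / ((x^4)^4)) · ((x^3)^4)) · x^2    [quotient of powers]
= ((x^0 / x^16) · ((x^3)^4)) · x^2    [power of a power]
= (x^(-16) · ((x^3)^4)) · x^2    [quotient of powers]
= (x^(-16) · x^12) · x^2    [power of a power]
= x^(-4) · x^2    [product of powers]
= x^(-2)    [product of powers]

x^(-2)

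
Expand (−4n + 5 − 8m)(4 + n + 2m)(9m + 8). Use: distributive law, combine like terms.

(−4n + 5 − 8m)(4 + n + 2m)(9m + 8)
= (−16n − 4n^2 − 8mn + 20 + 5n + 10m − 32m − 8mn − 16m^2)(9m + 8)    [distributive law]
= (−11n − 4n^2 − 16mn + 20 − 22m − 16m^2)(9m + 8)    [combine like terms]
= −99mn − 88n − 36mn^2 − 32n^2 − 144m^2n − 128mn + 180m + 160 − 198m^2 − 176m − 144m^3 − 128m^2    [distributive law]
= −227mn − 88n − 36mn^2 − 32n^2 − 144m^2n + 4m + 160 − 326m^2 − 144m^3    [combine like terms]

−227mn − 88n − 36mn^2 − 32n^2 − 144m^2n + 4m + 160 − 326m^2 − 144m^3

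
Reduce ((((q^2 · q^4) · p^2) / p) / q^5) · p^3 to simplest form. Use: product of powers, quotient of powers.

((((q^2 · q^4) · p^2) / p) / q^5) · p^3
= (((q^6 · p^2) / p) / q^5) · p^3    [product of powers]
= p^4q    [quotient of powers; product of powers]

p^4q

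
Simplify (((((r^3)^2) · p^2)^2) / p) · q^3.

(((((r^3)^2) · p^2)^2) / p) · q^3
= (((((r^3)^2)^2) · ((p^2)^2)) / p) · q^3    [power of a product]
= ((((r^3)^4) · ((p^2)^2)) / p) · q^3    [power of a power]
= ((r^12 · ((p^2)^2)) / p) · q^3    [power of a power]
= ((r^12 · p^4) / p) · q^3    [power of a power]
= p^3q^3r^12    [quotient of powers]

p^3q^3r^12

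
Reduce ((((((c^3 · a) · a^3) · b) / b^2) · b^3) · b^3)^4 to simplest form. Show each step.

((((((c^3 · a) · a^3) · b) / b^2) · b^3) · b^3)^4
= ((((((c^3 · a) · a^3) · b) / b^2) · b^3)^4) · ((b^3)^4)    [power of a product]
= ((((((c^3 · a) · a^3) · b) / b^2)^4) · ((b^3)^4)) · ((b^3)^4)    [power of a product]
= ((((((c^3 · a) · a^3) · b)^4) / ((b^2)^4)) · ((b^3)^4)) · ((b^3)^4)    [power of a quotient]
= ((((((c^3 · a) · a^3)^4) · (b^4)) / ((b^2)^4)) · ((b^3)^4)) · ((b^3)^4)    [power of a product]
= ((((((c^3 · a)^4) · ((a^3)^4)) · (b^4)) / ((b^2)^4)) · ((b^3)^4)) · ((b^3)^4)    [power of a product]
= (((((((c^3)^4) · (a^4)) · ((a^3)^4)) · (b^4)) / ((b^2)^4)) · ((b^3)^4)) · ((b^3)^4)    [power of a product]
= (((((c^12 · (a^4)) · ((a^3)^4)) · (b^4)) / ((b^2)^4)) · ((b^3)^4)) · ((b^3)^4)    [power of a power]
= (((((c^12 · a^4) · a^12) · (b^4)) / ((b^2)^4)) · ((b^3)^4)) · ((b^3)^4)    [power of a power]
= (((((c^12 · a^4) · a^12) · b^4) / b^8) · ((b^3)^4)) · ((b^3)^4)    [power of a power]
= (((((c^12 · a^4) · a^12) · b^4) / b^8) · b^12) · ((b^3)^4)    [power of a power]
= (((((c^12 · a^4) · a^12) · b^4) / b^8) · b^12) · b^12    [power of a power]
= a^16b^20c^12    [quotient of powers; product of powers]

a^16b^20c^12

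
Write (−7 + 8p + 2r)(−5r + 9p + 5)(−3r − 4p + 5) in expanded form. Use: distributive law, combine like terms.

(−7 + 8p + 2r)(−5r + 9p + 5)(−3r − 4p + 5)
= (35r − 63p − 35 − 40pr + 72p² + 40p − 10r² + 18pr + 10r)(−3r − 4p + 5)    [distributive law]
= (45r − 23p − 35 − 22pr + 72p² − 10r²)(−3r − 4p + 5)    [combine like terms]
= −135r² − 180pr + 225r + 69pr + 92p² − 115p + 105r + 140p − 175 + 66pr² + 88p²r − 110pr − 216p²r − 288p³ + 360p² + 30r³ + 40pr² − 50r²    [distributive law]
= −185r² − 221pr + 330r + 452p² + 25p − 175 + 106pr² − 128p²r − 288p³ + 30r³    [combine like terms]

−185r² − 221pr + 330r + 452p² + 25p − 175 + 106pr² − 128p²r − 288p³ + 30r³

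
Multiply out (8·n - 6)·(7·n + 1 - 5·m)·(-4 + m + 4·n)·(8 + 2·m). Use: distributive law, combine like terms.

(8·n - 6)·(7·n + 1 - 5·m)·(-4 + m + 4·n)·(8 + 2·m)
= (56·n² + 8·n - 40·m·n - 42·n - 6 + 30·m)·(-4 + m + 4·n)·(8 + 2·m)    [distributive law]
= (56·n² - 34·n - 40·m·n - 6 + 30·m)·(-4 + m + 4·n)·(8 + 2·m)    [combine like terms]
= (-224·n² + 56·m·n² + 224·n³ + 136·n - 34·m·n - 136·n² + 160·m·n - 40·m²·n - 160·m·n² + 24 - 6·m - 24·n - 120·m + 30·m² + 120·m·n)·(8 + 2·m)    [distributive law]
= (-360·n² - 104·m·n² + 224·n³ + 112·n + 246·m·n - 40·m²·n + 24 - 126·m + 30·m²)·(8 + 2·m)    [combine like terms]
= -2880·n² - 720·m·n² - 832·m·n² - 208·m²·n² + 1792·n³ + 448·m·n³ + 896·n + 224·m·n + 1968·m·n + 492·m²·n - 320·m²·n - 80·m³·n + 192 + 48·m - 1008·m - 252·m² + 240·m² + 60·m³    [distributive law]
= -2880·n² - 1552·m·n² - 208·m²·n² + 1792·n³ + 448·m·n³ + 896·n + 2192·m·n + 172·m²·n - 80·m³·n + 192 - 960·m - 12·m² + 60·m³    [combine like terms]

-2880·n² - 1552·m·n² - 208·m²·n² + 1792·n³ + 448·m·n³ + 896·n + 2192·m·n + 172·m²·n - 80·m³·n + 192 - 960·m - 12·m² + 60·m³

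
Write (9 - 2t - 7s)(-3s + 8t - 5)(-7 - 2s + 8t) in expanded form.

34s - 163s^2 + 250st - 934t + 768t^2 + 315 + 268s^2t - 368st^2 - 128t^3 - 42s^3

(9 - 2t - 7s)(-3s + 8t - 5)(-7 - 2s + 8t)
= (-27s + 72t - 45 + 6st - 16t^2 + 10t + 21s^2 - 56st + 35s)(-7 - 2s + 8t)    [distributive law]
= (8s + 82t - 45 - 50st - 16t^2 + 21s^2)(-7 - 2s + 8t)    [combine like terms]
= -56s - 16s^2 + 64st - 574t - 164st + 656t^2 + 315 + 90s - 360t + 350st + 100s^2t - 400st^2 + 112t^2 + 32st^2 - 128t^3 - 147s^2 - 42s^3 + 168s^2t    [distributive law]
= 34s - 163s^2 + 250st - 934t + 768t^2 + 315 + 268s^2t - 368st^2 - 128t^3 - 42s^3    [combine like terms]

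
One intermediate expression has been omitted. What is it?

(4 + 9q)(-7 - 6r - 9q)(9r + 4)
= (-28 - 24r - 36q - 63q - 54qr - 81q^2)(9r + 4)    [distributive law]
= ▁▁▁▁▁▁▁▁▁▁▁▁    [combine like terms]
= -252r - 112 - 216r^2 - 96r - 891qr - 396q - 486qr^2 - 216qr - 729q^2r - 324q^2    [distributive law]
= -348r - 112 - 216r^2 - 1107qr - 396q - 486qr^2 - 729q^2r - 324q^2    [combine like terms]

After combine like terms, the bracketed line is:

(-28 - 24r - 99q - 54qr - 81q^2)(9r + 4)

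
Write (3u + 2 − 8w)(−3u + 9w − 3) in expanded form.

−9u² + 51uw − 15u + 42w − 6 − 72w²

(3u + 2 − 8w)(−3u + 9w − 3)
= −9u² + 27uw − 9u − 6u + 18w − 6 + 24uw − 72w² + 24w    [distributive law]
= −9u² + 51uw − 15u + 42w − 6 − 72w²    [combine like terms]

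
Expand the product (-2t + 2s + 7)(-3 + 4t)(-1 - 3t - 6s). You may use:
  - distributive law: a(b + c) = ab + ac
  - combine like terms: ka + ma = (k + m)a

29t - 94t^2 - 194st + 24t^3 + 24st^2 + 132s + 36s^2 - 48s^2t + 21

(-2t + 2s + 7)(-3 + 4t)(-1 - 3t - 6s)
= (6t - 8t^2 - 6s + 8st - 21 + 28t)(-1 - 3t - 6s)    [distributive law]
= (34t - 8t^2 - 6s + 8st - 21)(-1 - 3t - 6s)    [combine like terms]
= -34t - 102t^2 - 204st + 8t^2 + 24t^3 + 48st^2 + 6s + 18st + 36s^2 - 8st - 24st^2 - 48s^2t + 21 + 63t + 126s    [distributive law]
= 29t - 94t^2 - 194st + 24t^3 + 24st^2 + 132s + 36s^2 - 48s^2t + 21    [combine like terms]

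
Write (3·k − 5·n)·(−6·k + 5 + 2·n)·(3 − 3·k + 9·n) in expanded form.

−99·k² + 54·k³ − 270·k²·n + 45·k + 318·k·n + 354·k·n² − 75·n − 255·n² − 90·n³

(3·k − 5·n)·(−6·k + 5 + 2·n)·(3 − 3·k + 9·n)
= (−18·k² + 15·k + 6·k·n + 30·k·n − 25·n − 10·n²)·(3 − 3·k + 9·n)    [distributive law]
= (−18·k² + 15·k + 36·k·n − 25·n − 10·n²)·(3 − 3·k + 9·n)    [combine like terms]
= −54·k² + 54·k³ − 162·k²·n + 45·k − 45·k² + 135·k·n + 108·k·n − 108·k²·n + 324·k·n² − 75·n + 75·k·n − 225·n² − 30·n² + 30·k·n² − 90·n³    [distributive law]
= −99·k² + 54·k³ − 270·k²·n + 45·k + 318·k·n + 354·k·n² − 75·n − 255·n² − 90·n³    [combine like terms]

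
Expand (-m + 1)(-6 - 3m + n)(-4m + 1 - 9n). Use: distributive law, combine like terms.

(-m + 1)(-6 - 3m + n)(-4m + 1 - 9n)
= (6m + 3m^2 - mn - 6 - 3m + n)(-4m + 1 - 9n)    [distributive law]
= (3m + 3m^2 - mn - 6 + n)(-4m + 1 - 9n)    [combine like terms]
= -12m^2 + 3m - 27mn - 12m^3 + 3m^2 - 27m^2n + 4m^2n - mn + 9mn^2 + 24m - 6 + 54n - 4mn + n - 9n^2    [distributive law]
= -9m^2 + 27m - 32mn - 12m^3 - 23m^2n + 9mn^2 - 6 + 55n - 9n^2    [combine like terms]

-9m^2 + 27m - 32mn - 12m^3 - 23m^2n + 9mn^2 - 6 + 55n - 9n^2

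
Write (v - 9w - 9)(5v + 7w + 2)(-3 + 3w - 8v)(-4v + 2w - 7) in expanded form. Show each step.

-1036v³ - 4107v²w - 3395v² - 1356v³w - 922v²w² + 160v⁴ - 1248vw² - 4641vw + 1536vw³ - 2127v + 1215w³ + 756w² - 378w⁴ - 1215w - 378

(v - 9w - 9)(5v + 7w + 2)(-3 + 3w - 8v)(-4v + 2w - 7)
= (5v² + 7vw + 2v - 45vw - 63w² - 18w - 45v - 63w - 18)(-3 + 3w - 8v)(-4v + 2w - 7)    [distributive law]
= (5v² - 38vw - 43v - 63w² - 81w - 18)(-3 + 3w - 8v)(-4v + 2w - 7)    [combine like terms]
= (-15v² + 15v²w - 40v³ + 114vw - 114vw² + 304v²w + 129v - 129vw + 344v² + 189w² - 189w³ + 504vw² + 243w - 243w² + 648vw + 54 - 54w + 144v)(-4v + 2w - 7)    [distributive law]
= (329v² + 319v²w - 40v³ + 633vw + 390vw² + 273v - 54w² - 189w³ + 189w + 54)(-4v + 2w - 7)    [combine like terms]
= -1316v³ + 658v²w - 2303v² - 1276v³w + 638v²w² - 2233v²w + 160v⁴ - 80v³w + 280v³ - 2532v²w + 1266vw² - 4431vw - 1560v²w² + 780vw³ - 2730vw² - 1092v² + 546vw - 1911v + 216vw² - 108w³ + 378w² + 756vw³ - 378w⁴ + 1323w³ - 756vw + 378w² - 1323w - 216v + 108w - 378    [distributive law]
= -1036v³ - 4107v²w - 3395v² - 1356v³w - 922v²w² + 160v⁴ - 1248vw² - 4641vw + 1536vw³ - 2127v + 1215w³ + 756w² - 378w⁴ - 1215w - 378    [combine like terms]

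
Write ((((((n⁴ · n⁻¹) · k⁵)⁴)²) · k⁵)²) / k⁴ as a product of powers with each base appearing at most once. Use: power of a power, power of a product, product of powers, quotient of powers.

k⁸⁶·n⁴⁸

((((((n⁴ · n⁻¹) · k⁵)⁴)²) · k⁵)²) / k⁴
= ((((((n⁴ · n⁻¹) · k⁵)⁴)²)²) · ((k⁵)²)) / k⁴    [power of a product]
= (((((n⁴ · n⁻¹) · k⁵)⁴)⁴) · ((k⁵)²)) / k⁴    [power of a power]
= ((((n⁴ · n⁻¹) · k⁵)¹⁶) · ((k⁵)²)) / k⁴    [power of a power]
= ((((n⁴ · n⁻¹)¹⁶) · ((k⁵)¹⁶)) · ((k⁵)²)) / k⁴    [power of a product]
= (((((n⁴)¹⁶) · ((n⁻¹)¹⁶)) · ((k⁵)¹⁶)) · ((k⁵)²)) / k⁴    [power of a product]
= (((n⁶⁴ · ((n⁻¹)¹⁶)) · ((k⁵)¹⁶)) · ((k⁵)²)) / k⁴    [power of a power]
= (((n⁶⁴ · n⁻¹⁶) · ((k⁵)¹⁶)) · ((k⁵)²)) / k⁴    [power of a power]
= ((n⁴⁸ · ((k⁵)¹⁶)) · ((k⁵)²)) / k⁴    [product of powers]
= ((n⁴⁸ · k⁸⁰) · ((k⁵)²)) / k⁴    [power of a power]
= ((n⁴⁸ · k⁸⁰) · k¹⁰) / k⁴    [power of a power]
= k⁸⁶·n⁴⁸    [quotient of powers; product of powers]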